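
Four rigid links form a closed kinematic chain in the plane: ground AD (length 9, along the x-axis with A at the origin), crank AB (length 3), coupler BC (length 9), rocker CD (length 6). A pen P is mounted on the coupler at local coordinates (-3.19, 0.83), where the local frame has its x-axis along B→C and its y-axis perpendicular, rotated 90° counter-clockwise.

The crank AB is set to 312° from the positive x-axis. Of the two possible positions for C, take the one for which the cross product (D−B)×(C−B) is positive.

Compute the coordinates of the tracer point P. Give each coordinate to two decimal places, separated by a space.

-0.34 -4.55

A=(0,0), D=(9.00,0)
B = A + 3.00·(cos312°, sin312°) = (2.0074, -2.2294)
|BD| = 7.3394
circle(B,9.00) ∩ circle(D,6.00): a=6.7353, h=5.9695
  candidates: C₊=(6.6112,5.5040) cross=43.813; C₋=(10.2378,-5.8709) cross=-43.813
  mode + wants cross > 0 → take C=(6.6112,5.5040) (cross=43.813)
ex = (C−B)/|BC| = (0.5115,0.8593); ey = (-0.8593,0.5115)
P = B + -3.19·ex + 0.83·ey = (-0.3376,-4.5459)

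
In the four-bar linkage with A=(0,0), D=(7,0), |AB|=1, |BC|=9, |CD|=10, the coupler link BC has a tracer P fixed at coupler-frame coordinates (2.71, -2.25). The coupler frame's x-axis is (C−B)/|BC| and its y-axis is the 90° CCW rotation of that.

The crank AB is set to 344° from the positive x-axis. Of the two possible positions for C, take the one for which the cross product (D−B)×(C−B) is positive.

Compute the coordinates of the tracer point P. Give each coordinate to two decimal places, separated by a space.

A=(0,0), D=(7.00,0)
B = A + 1.00·(cos344°, sin344°) = (0.9613, -0.2756)
|BD| = 6.0450
circle(B,9.00) ∩ circle(D,10.00): a=1.4510, h=8.8823
  candidates: C₊=(2.0057,8.6636) cross=53.694; C₋=(2.8157,-9.0825) cross=-53.694
  mode + wants cross > 0 → take C=(2.0057,8.6636) (cross=53.694)
ex = (C−B)/|BC| = (0.1161,0.9932); ey = (-0.9932,0.1161)
P = B + 2.71·ex + -2.25·ey = (3.5106,2.1549)

3.51 2.15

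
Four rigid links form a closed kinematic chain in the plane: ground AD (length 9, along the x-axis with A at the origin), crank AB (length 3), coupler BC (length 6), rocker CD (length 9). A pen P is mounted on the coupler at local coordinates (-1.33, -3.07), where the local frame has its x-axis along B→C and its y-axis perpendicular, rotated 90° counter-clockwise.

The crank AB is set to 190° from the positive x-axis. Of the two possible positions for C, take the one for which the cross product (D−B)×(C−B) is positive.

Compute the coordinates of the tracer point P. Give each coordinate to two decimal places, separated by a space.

A=(0,0), D=(9.00,0)
B = A + 3.00·(cos190°, sin190°) = (-2.9544, -0.5209)
|BD| = 11.9658
circle(B,6.00) ∩ circle(D,9.00): a=4.1025, h=4.3783
  candidates: C₊=(0.9536,4.0318) cross=52.389; C₋=(1.3348,-4.7165) cross=-52.389
  mode + wants cross > 0 → take C=(0.9536,4.0318) (cross=52.389)
ex = (C−B)/|BC| = (0.6513,0.7588); ey = (-0.7588,0.6513)
P = B + -1.33·ex + -3.07·ey = (-1.4912,-3.5297)

-1.49 -3.53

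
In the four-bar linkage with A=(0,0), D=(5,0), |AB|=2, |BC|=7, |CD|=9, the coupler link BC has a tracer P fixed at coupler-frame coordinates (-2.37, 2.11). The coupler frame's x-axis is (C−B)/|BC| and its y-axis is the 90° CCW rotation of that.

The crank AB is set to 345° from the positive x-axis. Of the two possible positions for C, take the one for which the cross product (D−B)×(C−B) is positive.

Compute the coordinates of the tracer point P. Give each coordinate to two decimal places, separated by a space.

A=(0,0), D=(5.00,0)
B = A + 2.00·(cos345°, sin345°) = (1.9319, -0.5176)
|BD| = 3.1115
circle(B,7.00) ∩ circle(D,9.00): a=-3.5864, h=6.0114
  candidates: C₊=(-2.6047,4.8134) cross=18.705; C₋=(-0.6045,-7.0420) cross=-18.705
  mode + wants cross > 0 → take C=(-2.6047,4.8134) (cross=18.705)
ex = (C−B)/|BC| = (-0.6481,0.7616); ey = (-0.7616,-0.6481)
P = B + -2.37·ex + 2.11·ey = (1.8609,-3.6900)

1.86 -3.69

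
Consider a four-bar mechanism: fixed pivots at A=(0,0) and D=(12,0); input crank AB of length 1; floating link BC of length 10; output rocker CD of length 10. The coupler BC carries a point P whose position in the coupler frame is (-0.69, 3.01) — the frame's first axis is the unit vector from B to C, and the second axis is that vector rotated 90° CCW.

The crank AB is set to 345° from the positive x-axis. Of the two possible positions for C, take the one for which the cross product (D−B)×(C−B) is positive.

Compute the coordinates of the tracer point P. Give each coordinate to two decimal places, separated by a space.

A=(0,0), D=(12.00,0)
B = A + 1.00·(cos345°, sin345°) = (0.9659, -0.2588)
|BD| = 11.0371
circle(B,10.00) ∩ circle(D,10.00): a=5.5186, h=8.3394
  candidates: C₊=(6.2874,8.2077) cross=92.043; C₋=(6.6785,-8.4665) cross=-92.043
  mode + wants cross > 0 → take C=(6.2874,8.2077) (cross=92.043)
ex = (C−B)/|BC| = (0.5321,0.8467); ey = (-0.8467,0.5321)
P = B + -0.69·ex + 3.01·ey = (-1.9497,0.7588)

-1.95 0.76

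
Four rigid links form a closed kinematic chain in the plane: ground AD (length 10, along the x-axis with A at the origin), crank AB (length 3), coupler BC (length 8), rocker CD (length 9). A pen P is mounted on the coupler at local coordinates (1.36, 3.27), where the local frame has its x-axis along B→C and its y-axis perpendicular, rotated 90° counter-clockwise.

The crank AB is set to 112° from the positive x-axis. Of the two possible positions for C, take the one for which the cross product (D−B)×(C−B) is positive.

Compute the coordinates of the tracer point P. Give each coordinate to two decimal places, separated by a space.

A=(0,0), D=(10.00,0)
B = A + 3.00·(cos112°, sin112°) = (-1.1238, 2.7816)
|BD| = 11.4663
circle(B,8.00) ∩ circle(D,9.00): a=4.9919, h=6.2515
  candidates: C₊=(5.2355,7.6354) cross=71.682; C₋=(2.2024,-4.4942) cross=-71.682
  mode + wants cross > 0 → take C=(5.2355,7.6354) (cross=71.682)
ex = (C−B)/|BC| = (0.7949,0.6067); ey = (-0.6067,0.7949)
P = B + 1.36·ex + 3.27·ey = (-2.0267,6.2061)

-2.03 6.21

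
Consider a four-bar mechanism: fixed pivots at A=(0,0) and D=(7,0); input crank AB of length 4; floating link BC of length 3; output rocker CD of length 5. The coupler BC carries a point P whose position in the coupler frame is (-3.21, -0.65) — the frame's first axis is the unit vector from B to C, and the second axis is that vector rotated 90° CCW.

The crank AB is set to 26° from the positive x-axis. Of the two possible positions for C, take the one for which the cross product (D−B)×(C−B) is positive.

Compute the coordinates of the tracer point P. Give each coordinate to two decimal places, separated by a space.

A=(0,0), D=(7.00,0)
B = A + 4.00·(cos26°, sin26°) = (3.5952, 1.7535)
|BD| = 3.8298
circle(B,3.00) ∩ circle(D,5.00): a=-0.1740, h=2.9950
  candidates: C₊=(4.8118,4.4957) cross=11.470; C₋=(2.0693,-0.8295) cross=-11.470
  mode + wants cross > 0 → take C=(4.8118,4.4957) (cross=11.470)
ex = (C−B)/|BC| = (0.4055,0.9141); ey = (-0.9141,0.4055)
P = B + -3.21·ex + -0.65·ey = (2.8876,-1.4443)

2.89 -1.44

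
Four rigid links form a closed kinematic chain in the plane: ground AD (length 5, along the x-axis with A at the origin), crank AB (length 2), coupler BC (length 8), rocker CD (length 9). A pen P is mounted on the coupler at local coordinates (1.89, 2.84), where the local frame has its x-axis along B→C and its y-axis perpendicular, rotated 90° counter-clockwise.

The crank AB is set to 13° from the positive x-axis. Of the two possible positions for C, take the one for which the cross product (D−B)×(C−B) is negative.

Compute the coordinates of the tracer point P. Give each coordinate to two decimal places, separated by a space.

4.11 -2.19

A=(0,0), D=(5.00,0)
B = A + 2.00·(cos13°, sin13°) = (1.9487, 0.4499)
|BD| = 3.0843
circle(B,8.00) ∩ circle(D,9.00): a=-1.2138, h=7.9074
  candidates: C₊=(1.9014,8.4498) cross=24.388; C₋=(-0.4055,-7.1958) cross=-24.388
  mode - wants cross < 0 → take C=(-0.4055,-7.1958) (cross=-24.388)
ex = (C−B)/|BC| = (-0.2943,-0.9557); ey = (0.9557,-0.2943)
P = B + 1.89·ex + 2.84·ey = (4.1068,-2.1922)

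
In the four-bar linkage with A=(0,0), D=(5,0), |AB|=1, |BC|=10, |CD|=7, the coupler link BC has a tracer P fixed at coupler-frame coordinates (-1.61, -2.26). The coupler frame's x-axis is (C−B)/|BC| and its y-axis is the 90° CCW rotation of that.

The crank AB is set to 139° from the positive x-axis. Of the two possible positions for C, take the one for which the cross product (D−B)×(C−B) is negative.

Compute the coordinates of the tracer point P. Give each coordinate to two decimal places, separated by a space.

A=(0,0), D=(5.00,0)
B = A + 1.00·(cos139°, sin139°) = (-0.7547, 0.6561)
|BD| = 5.7920
circle(B,10.00) ∩ circle(D,7.00): a=7.2986, h=6.8359
  candidates: C₊=(7.2713,6.6213) cross=39.594; C₋=(5.7226,-6.9626) cross=-39.594
  mode - wants cross < 0 → take C=(5.7226,-6.9626) (cross=-39.594)
ex = (C−B)/|BC| = (0.6477,-0.7619); ey = (0.7619,0.6477)
P = B + -1.61·ex + -2.26·ey = (-3.5194,0.4188)

-3.52 0.42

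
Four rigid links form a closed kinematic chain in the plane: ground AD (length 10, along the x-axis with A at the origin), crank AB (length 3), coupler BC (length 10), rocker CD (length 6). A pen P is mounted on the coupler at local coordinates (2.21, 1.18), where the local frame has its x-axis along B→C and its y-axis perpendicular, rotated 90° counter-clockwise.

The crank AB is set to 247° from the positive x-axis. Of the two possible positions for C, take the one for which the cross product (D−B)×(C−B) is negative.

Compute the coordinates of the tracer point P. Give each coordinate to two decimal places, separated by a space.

A=(0,0), D=(10.00,0)
B = A + 3.00·(cos247°, sin247°) = (-1.1722, -2.7615)
|BD| = 11.5084
circle(B,10.00) ∩ circle(D,6.00): a=8.5348, h=5.2113
  candidates: C₊=(5.8628,4.3455) cross=59.974; C₋=(8.3637,-5.7726) cross=-59.974
  mode - wants cross < 0 → take C=(8.3637,-5.7726) (cross=-59.974)
ex = (C−B)/|BC| = (0.9536,-0.3011); ey = (0.3011,0.9536)
P = B + 2.21·ex + 1.18·ey = (1.2905,-2.3017)

1.29 -2.30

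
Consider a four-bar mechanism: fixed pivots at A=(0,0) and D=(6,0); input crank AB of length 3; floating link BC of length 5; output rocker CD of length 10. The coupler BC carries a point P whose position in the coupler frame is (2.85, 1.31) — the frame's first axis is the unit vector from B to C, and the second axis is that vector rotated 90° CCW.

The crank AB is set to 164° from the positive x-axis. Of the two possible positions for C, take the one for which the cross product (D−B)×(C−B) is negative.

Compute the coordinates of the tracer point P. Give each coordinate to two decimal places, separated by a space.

-1.69 -2.07

A=(0,0), D=(6.00,0)
B = A + 3.00·(cos164°, sin164°) = (-2.8838, 0.8269)
|BD| = 8.9222
circle(B,5.00) ∩ circle(D,10.00): a=0.2581, h=4.9933
  candidates: C₊=(-2.1640,5.7748) cross=44.551; C₋=(-3.0896,-4.1689) cross=-44.551
  mode - wants cross < 0 → take C=(-3.0896,-4.1689) (cross=-44.551)
ex = (C−B)/|BC| = (-0.0412,-0.9992); ey = (0.9992,-0.0412)
P = B + 2.85·ex + 1.31·ey = (-1.6922,-2.0746)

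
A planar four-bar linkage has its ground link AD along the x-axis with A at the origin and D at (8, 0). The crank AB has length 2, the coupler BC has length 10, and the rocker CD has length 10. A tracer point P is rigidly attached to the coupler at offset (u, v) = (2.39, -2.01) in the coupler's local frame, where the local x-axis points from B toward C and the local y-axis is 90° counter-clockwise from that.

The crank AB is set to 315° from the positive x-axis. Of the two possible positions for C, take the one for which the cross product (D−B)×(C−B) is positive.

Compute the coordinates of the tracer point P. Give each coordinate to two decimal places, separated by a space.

A=(0,0), D=(8.00,0)
B = A + 2.00·(cos315°, sin315°) = (1.4142, -1.4142)
|BD| = 6.7359
circle(B,10.00) ∩ circle(D,10.00): a=3.3680, h=9.4158
  candidates: C₊=(2.7303,8.4988) cross=63.424; C₋=(6.6840,-9.9130) cross=-63.424
  mode + wants cross > 0 → take C=(2.7303,8.4988) (cross=63.424)
ex = (C−B)/|BC| = (0.1316,0.9913); ey = (-0.9913,0.1316)
P = B + 2.39·ex + -2.01·ey = (3.7213,0.6905)

3.72 0.69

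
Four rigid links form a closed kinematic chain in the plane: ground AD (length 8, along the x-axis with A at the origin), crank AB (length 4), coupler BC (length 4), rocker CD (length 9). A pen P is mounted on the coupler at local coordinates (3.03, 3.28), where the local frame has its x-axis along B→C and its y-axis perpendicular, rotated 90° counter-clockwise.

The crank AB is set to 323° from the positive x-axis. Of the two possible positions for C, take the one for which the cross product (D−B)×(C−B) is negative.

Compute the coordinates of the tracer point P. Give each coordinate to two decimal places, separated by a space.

4.48 -6.68

A=(0,0), D=(8.00,0)
B = A + 4.00·(cos323°, sin323°) = (3.1945, -2.4073)
|BD| = 5.3747
circle(B,4.00) ∩ circle(D,9.00): a=-3.3595, h=2.1711
  candidates: C₊=(-0.7816,-1.9708) cross=11.669; C₋=(1.1632,-5.8531) cross=-11.669
  mode - wants cross < 0 → take C=(1.1632,-5.8531) (cross=-11.669)
ex = (C−B)/|BC| = (-0.5078,-0.8615); ey = (0.8615,-0.5078)
P = B + 3.03·ex + 3.28·ey = (4.4814,-6.6831)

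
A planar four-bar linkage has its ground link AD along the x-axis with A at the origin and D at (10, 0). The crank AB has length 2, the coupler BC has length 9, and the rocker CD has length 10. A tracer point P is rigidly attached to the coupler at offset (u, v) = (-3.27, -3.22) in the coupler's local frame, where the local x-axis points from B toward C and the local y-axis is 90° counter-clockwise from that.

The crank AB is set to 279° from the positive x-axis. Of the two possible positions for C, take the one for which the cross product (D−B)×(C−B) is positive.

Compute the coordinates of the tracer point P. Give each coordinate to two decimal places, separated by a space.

2.60 -5.96

A=(0,0), D=(10.00,0)
B = A + 2.00·(cos279°, sin279°) = (0.3129, -1.9754)
|BD| = 9.8865
circle(B,9.00) ∩ circle(D,10.00): a=3.9823, h=8.0710
  candidates: C₊=(2.6023,6.7286) cross=79.794; C₋=(5.8275,-9.0879) cross=-79.794
  mode + wants cross > 0 → take C=(2.6023,6.7286) (cross=79.794)
ex = (C−B)/|BC| = (0.2544,0.9671); ey = (-0.9671,0.2544)
P = B + -3.27·ex + -3.22·ey = (2.5951,-5.9569)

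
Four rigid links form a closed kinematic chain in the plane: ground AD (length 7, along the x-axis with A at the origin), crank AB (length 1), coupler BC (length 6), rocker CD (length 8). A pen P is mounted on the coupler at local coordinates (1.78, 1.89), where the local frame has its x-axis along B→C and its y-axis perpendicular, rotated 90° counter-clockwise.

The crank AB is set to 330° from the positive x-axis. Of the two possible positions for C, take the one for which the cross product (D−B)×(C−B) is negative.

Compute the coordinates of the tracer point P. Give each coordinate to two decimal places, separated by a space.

A=(0,0), D=(7.00,0)
B = A + 1.00·(cos330°, sin330°) = (0.8660, -0.5000)
|BD| = 6.1543
circle(B,6.00) ∩ circle(D,8.00): a=0.8023, h=5.9461
  candidates: C₊=(1.1826,5.4916) cross=36.594; C₋=(2.1488,-6.3613) cross=-36.594
  mode - wants cross < 0 → take C=(2.1488,-6.3613) (cross=-36.594)
ex = (C−B)/|BC| = (0.2138,-0.9769); ey = (0.9769,0.2138)
P = B + 1.78·ex + 1.89·ey = (3.0929,-1.8348)

3.09 -1.83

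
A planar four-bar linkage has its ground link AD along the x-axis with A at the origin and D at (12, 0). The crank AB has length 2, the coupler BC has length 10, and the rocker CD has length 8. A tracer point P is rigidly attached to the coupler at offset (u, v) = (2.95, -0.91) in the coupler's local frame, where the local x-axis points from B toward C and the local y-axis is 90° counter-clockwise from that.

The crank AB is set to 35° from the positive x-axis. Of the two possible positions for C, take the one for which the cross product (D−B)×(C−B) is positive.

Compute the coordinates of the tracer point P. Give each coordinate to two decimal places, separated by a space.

A=(0,0), D=(12.00,0)
B = A + 2.00·(cos35°, sin35°) = (1.6383, 1.1472)
|BD| = 10.4250
circle(B,10.00) ∩ circle(D,8.00): a=6.9391, h=7.2006
  candidates: C₊=(9.3276,7.5405) cross=75.066; C₋=(7.7429,-6.7733) cross=-75.066
  mode + wants cross > 0 → take C=(9.3276,7.5405) (cross=75.066)
ex = (C−B)/|BC| = (0.7689,0.6393); ey = (-0.6393,0.7689)
P = B + 2.95·ex + -0.91·ey = (4.4884,2.3334)

4.49 2.33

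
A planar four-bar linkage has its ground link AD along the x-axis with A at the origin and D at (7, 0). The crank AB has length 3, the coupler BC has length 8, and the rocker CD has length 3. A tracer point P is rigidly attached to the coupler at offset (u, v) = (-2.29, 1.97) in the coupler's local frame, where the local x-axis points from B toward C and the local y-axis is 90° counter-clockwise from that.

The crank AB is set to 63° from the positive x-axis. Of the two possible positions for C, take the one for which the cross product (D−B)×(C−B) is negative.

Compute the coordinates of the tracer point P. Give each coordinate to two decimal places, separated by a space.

A=(0,0), D=(7.00,0)
B = A + 3.00·(cos63°, sin63°) = (1.3620, 2.6730)
|BD| = 6.2396
circle(B,8.00) ∩ circle(D,3.00): a=7.5271, h=2.7097
  candidates: C₊=(9.3242,1.8968) cross=16.907; C₋=(7.0026,-3.0000) cross=-16.907
  mode - wants cross < 0 → take C=(7.0026,-3.0000) (cross=-16.907)
ex = (C−B)/|BC| = (0.7051,-0.7091); ey = (0.7091,0.7051)
P = B + -2.29·ex + 1.97·ey = (1.1443,5.6859)

1.14 5.69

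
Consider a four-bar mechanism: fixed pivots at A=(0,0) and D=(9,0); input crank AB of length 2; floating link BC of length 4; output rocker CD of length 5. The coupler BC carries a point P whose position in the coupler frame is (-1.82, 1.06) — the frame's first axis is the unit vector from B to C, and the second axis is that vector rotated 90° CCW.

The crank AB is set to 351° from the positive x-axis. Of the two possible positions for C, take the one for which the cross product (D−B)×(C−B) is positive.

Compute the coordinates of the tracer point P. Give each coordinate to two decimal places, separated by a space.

-0.05 -0.91

A=(0,0), D=(9.00,0)
B = A + 2.00·(cos351°, sin351°) = (1.9754, -0.3129)
|BD| = 7.0316
circle(B,4.00) ∩ circle(D,5.00): a=2.8758, h=2.7802
  candidates: C₊=(4.7246,2.5926) cross=19.549; C₋=(4.9721,-2.9624) cross=-19.549
  mode + wants cross > 0 → take C=(4.7246,2.5926) (cross=19.549)
ex = (C−B)/|BC| = (0.6873,0.7264); ey = (-0.7264,0.6873)
P = B + -1.82·ex + 1.06·ey = (-0.0455,-0.9063)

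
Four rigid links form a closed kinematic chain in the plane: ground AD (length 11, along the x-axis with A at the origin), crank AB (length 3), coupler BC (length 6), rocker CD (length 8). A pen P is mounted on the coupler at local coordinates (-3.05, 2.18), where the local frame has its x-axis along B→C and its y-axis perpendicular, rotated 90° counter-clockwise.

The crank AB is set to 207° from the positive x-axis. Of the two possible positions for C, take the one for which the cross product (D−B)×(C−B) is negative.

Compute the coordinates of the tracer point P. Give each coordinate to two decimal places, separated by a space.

A=(0,0), D=(11.00,0)
B = A + 3.00·(cos207°, sin207°) = (-2.6730, -1.3620)
|BD| = 13.7407
circle(B,6.00) ∩ circle(D,8.00): a=5.8515, h=1.3268
  candidates: C₊=(3.0181,0.5383) cross=18.231; C₋=(3.2811,-2.1022) cross=-18.231
  mode - wants cross < 0 → take C=(3.2811,-2.1022) (cross=-18.231)
ex = (C−B)/|BC| = (0.9924,-0.1234); ey = (0.1234,0.9924)
P = B + -3.05·ex + 2.18·ey = (-5.4308,1.1777)

-5.43 1.18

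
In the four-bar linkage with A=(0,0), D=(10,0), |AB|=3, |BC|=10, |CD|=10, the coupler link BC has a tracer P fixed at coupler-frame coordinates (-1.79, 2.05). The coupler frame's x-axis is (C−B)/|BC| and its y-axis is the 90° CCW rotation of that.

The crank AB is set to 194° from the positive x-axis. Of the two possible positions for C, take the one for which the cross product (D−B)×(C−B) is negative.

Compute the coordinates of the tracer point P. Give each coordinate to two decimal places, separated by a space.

-2.66 1.98

A=(0,0), D=(10.00,0)
B = A + 3.00·(cos194°, sin194°) = (-2.9109, -0.7258)
|BD| = 12.9313
circle(B,10.00) ∩ circle(D,10.00): a=6.4656, h=7.6286
  candidates: C₊=(3.1164,7.2537) cross=98.648; C₋=(3.9727,-7.9795) cross=-98.648
  mode - wants cross < 0 → take C=(3.9727,-7.9795) (cross=-98.648)
ex = (C−B)/|BC| = (0.6884,-0.7254); ey = (0.7254,0.6884)
P = B + -1.79·ex + 2.05·ey = (-2.6560,1.9838)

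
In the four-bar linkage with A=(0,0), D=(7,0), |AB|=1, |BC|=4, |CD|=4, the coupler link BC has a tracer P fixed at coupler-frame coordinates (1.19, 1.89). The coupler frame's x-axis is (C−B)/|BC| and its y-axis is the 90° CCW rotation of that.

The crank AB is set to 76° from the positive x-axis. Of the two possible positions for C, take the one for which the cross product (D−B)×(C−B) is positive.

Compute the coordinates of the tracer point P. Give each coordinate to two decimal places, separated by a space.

0.59 3.18

A=(0,0), D=(7.00,0)
B = A + 1.00·(cos76°, sin76°) = (0.2419, 0.9703)
|BD| = 6.8274
circle(B,4.00) ∩ circle(D,4.00): a=3.4137, h=2.0849
  candidates: C₊=(3.9173,2.5489) cross=14.234; C₋=(3.3247,-1.5786) cross=-14.234
  mode + wants cross > 0 → take C=(3.9173,2.5489) (cross=14.234)
ex = (C−B)/|BC| = (0.9188,0.3946); ey = (-0.3946,0.9188)
P = B + 1.19·ex + 1.89·ey = (0.5895,3.1765)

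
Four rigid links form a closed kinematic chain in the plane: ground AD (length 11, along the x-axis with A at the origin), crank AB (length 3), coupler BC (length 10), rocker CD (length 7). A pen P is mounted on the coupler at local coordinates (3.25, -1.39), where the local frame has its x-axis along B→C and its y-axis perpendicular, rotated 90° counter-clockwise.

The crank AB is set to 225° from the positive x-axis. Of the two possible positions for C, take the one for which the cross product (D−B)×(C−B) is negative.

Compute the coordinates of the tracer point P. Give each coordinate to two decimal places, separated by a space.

A=(0,0), D=(11.00,0)
B = A + 3.00·(cos225°, sin225°) = (-2.1213, -2.1213)
|BD| = 13.2917
circle(B,10.00) ∩ circle(D,7.00): a=8.5643, h=5.1626
  candidates: C₊=(5.5093,4.3419) cross=68.619; C₋=(7.1572,-5.8509) cross=-68.619
  mode - wants cross < 0 → take C=(7.1572,-5.8509) (cross=-68.619)
ex = (C−B)/|BC| = (0.9278,-0.3730); ey = (0.3730,0.9278)
P = B + 3.25·ex + -1.39·ey = (0.3758,-4.6231)

0.38 -4.62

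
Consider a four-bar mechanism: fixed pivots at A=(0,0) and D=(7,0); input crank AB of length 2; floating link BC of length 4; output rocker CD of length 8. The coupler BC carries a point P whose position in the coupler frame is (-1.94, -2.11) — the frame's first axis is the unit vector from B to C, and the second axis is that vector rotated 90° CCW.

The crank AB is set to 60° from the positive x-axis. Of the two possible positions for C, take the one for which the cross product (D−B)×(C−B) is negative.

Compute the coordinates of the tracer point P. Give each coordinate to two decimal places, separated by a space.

-0.02 4.41

A=(0,0), D=(7.00,0)
B = A + 2.00·(cos60°, sin60°) = (1.0000, 1.7321)
|BD| = 6.2450
circle(B,4.00) ∩ circle(D,8.00): a=-0.7206, h=3.9346
  candidates: C₊=(1.3989,5.7121) cross=24.571; C₋=(-0.7836,-1.8483) cross=-24.571
  mode - wants cross < 0 → take C=(-0.7836,-1.8483) (cross=-24.571)
ex = (C−B)/|BC| = (-0.4459,-0.8951); ey = (0.8951,-0.4459)
P = B + -1.94·ex + -2.11·ey = (-0.0236,4.4093)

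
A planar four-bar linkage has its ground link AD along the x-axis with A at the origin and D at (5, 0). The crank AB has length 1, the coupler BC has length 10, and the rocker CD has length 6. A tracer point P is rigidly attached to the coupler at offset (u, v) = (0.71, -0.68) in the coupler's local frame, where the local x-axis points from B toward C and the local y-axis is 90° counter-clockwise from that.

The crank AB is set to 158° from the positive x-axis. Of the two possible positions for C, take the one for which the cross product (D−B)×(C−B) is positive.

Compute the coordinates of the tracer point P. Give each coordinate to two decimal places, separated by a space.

A=(0,0), D=(5.00,0)
B = A + 1.00·(cos158°, sin158°) = (-0.9272, 0.3746)
|BD| = 5.9390
circle(B,10.00) ∩ circle(D,6.00): a=8.3576, h=5.4909
  candidates: C₊=(7.7601,5.3274) cross=32.611; C₋=(7.0674,-5.6326) cross=-32.611
  mode + wants cross > 0 → take C=(7.7601,5.3274) (cross=32.611)
ex = (C−B)/|BC| = (0.8687,0.4953); ey = (-0.4953,0.8687)
P = B + 0.71·ex + -0.68·ey = (0.0264,0.1355)

0.03 0.14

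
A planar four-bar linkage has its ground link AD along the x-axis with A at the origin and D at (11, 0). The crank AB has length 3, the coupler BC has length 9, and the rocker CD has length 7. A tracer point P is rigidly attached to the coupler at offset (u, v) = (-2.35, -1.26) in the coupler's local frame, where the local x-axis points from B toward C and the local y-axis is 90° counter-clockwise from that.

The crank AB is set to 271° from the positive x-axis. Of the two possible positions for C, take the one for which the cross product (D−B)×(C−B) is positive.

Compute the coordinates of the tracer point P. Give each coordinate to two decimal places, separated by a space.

-0.34 -5.64

A=(0,0), D=(11.00,0)
B = A + 3.00·(cos271°, sin271°) = (0.0524, -2.9995)
|BD| = 11.3511
circle(B,9.00) ∩ circle(D,7.00): a=7.0851, h=5.5499
  candidates: C₊=(5.4191,4.2253) cross=62.997; C₋=(8.3522,-6.4799) cross=-62.997
  mode + wants cross > 0 → take C=(5.4191,4.2253) (cross=62.997)
ex = (C−B)/|BC| = (0.5963,0.8028); ey = (-0.8028,0.5963)
P = B + -2.35·ex + -1.26·ey = (-0.3375,-5.6374)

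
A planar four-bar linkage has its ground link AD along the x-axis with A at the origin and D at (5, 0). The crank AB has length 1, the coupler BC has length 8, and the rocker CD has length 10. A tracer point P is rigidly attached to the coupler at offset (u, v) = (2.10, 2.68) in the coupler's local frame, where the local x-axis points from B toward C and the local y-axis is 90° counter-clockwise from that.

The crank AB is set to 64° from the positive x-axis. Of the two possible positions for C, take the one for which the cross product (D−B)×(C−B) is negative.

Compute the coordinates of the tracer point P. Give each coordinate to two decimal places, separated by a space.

A=(0,0), D=(5.00,0)
B = A + 1.00·(cos64°, sin64°) = (0.4384, 0.8988)
|BD| = 4.6493
circle(B,8.00) ∩ circle(D,10.00): a=-1.5469, h=7.8490
  candidates: C₊=(0.4380,8.8988) cross=36.493; C₋=(-2.5967,-6.5031) cross=-36.493
  mode - wants cross < 0 → take C=(-2.5967,-6.5031) (cross=-36.493)
ex = (C−B)/|BC| = (-0.3794,-0.9252); ey = (0.9252,-0.3794)
P = B + 2.10·ex + 2.68·ey = (2.1213,-2.0609)

2.12 -2.06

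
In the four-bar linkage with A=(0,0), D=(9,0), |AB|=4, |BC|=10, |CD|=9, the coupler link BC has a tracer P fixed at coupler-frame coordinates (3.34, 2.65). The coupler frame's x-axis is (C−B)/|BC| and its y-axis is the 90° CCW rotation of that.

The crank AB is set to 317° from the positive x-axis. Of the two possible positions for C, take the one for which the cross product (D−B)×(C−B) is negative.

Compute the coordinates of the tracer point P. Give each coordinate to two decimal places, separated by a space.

7.19 -2.65

A=(0,0), D=(9.00,0)
B = A + 4.00·(cos317°, sin317°) = (2.9254, -2.7280)
|BD| = 6.6590
circle(B,10.00) ∩ circle(D,9.00): a=4.7561, h=8.7965
  candidates: C₊=(3.6605,7.2450) cross=58.576; C₋=(10.8678,-8.8041) cross=-58.576
  mode - wants cross < 0 → take C=(10.8678,-8.8041) (cross=-58.576)
ex = (C−B)/|BC| = (0.7942,-0.6076); ey = (0.6076,0.7942)
P = B + 3.34·ex + 2.65·ey = (7.1883,-2.6527)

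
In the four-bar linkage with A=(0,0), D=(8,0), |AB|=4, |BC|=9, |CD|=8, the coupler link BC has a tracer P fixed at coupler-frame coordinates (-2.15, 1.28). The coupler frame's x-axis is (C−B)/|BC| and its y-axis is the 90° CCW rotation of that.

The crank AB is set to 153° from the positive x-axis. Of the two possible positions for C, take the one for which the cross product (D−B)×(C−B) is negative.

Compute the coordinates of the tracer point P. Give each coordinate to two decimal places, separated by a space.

-3.88 4.30

A=(0,0), D=(8.00,0)
B = A + 4.00·(cos153°, sin153°) = (-3.5640, 1.8160)
|BD| = 11.7057
circle(B,9.00) ∩ circle(D,8.00): a=6.5790, h=6.1414
  candidates: C₊=(3.8881,6.8624) cross=71.889; C₋=(1.9826,-5.2717) cross=-71.889
  mode - wants cross < 0 → take C=(1.9826,-5.2717) (cross=-71.889)
ex = (C−B)/|BC| = (0.6163,-0.7875); ey = (0.7875,0.6163)
P = B + -2.15·ex + 1.28·ey = (-3.8810,4.2980)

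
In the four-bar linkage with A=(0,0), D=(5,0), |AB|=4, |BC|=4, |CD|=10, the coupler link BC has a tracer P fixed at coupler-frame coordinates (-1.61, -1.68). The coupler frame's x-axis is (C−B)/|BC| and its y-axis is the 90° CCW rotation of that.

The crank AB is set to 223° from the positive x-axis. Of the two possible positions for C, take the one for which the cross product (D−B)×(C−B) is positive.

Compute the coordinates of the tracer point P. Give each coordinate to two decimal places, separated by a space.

-0.66 -3.25

A=(0,0), D=(5.00,0)
B = A + 4.00·(cos223°, sin223°) = (-2.9254, -2.7280)
|BD| = 8.3818
circle(B,4.00) ∩ circle(D,10.00): a=-0.8200, h=3.9151
  candidates: C₊=(-4.9750,0.7070) cross=32.815; C₋=(-2.4265,-6.6968) cross=-32.815
  mode + wants cross > 0 → take C=(-4.9750,0.7070) (cross=32.815)
ex = (C−B)/|BC| = (-0.5124,0.8588); ey = (-0.8588,-0.5124)
P = B + -1.61·ex + -1.68·ey = (-0.6578,-3.2498)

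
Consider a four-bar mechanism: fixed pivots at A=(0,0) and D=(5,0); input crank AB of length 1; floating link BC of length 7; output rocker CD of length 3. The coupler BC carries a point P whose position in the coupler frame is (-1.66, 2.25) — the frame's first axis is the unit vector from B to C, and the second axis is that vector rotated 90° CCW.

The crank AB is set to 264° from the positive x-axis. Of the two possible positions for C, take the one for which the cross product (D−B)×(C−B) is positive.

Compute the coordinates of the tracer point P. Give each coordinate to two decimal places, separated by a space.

-2.74 -0.06

A=(0,0), D=(5.00,0)
B = A + 1.00·(cos264°, sin264°) = (-0.1045, -0.9945)
|BD| = 5.2005
circle(B,7.00) ∩ circle(D,3.00): a=6.4460, h=2.7292
  candidates: C₊=(5.7006,2.9170) cross=14.193; C₋=(6.7445,-2.4407) cross=-14.193
  mode + wants cross > 0 → take C=(5.7006,2.9170) (cross=14.193)
ex = (C−B)/|BC| = (0.8293,0.5588); ey = (-0.5588,0.8293)
P = B + -1.66·ex + 2.25·ey = (-2.7385,-0.0562)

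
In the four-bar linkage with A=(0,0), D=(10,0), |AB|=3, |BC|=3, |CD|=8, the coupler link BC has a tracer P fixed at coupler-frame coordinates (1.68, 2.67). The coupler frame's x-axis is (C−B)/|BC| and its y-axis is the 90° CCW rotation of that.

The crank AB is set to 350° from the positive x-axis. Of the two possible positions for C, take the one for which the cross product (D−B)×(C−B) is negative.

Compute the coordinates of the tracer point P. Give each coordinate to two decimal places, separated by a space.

5.54 -2.32

A=(0,0), D=(10.00,0)
B = A + 3.00·(cos350°, sin350°) = (2.9544, -0.5209)
|BD| = 7.0648
circle(B,3.00) ∩ circle(D,8.00): a=-0.3601, h=2.9783
  candidates: C₊=(2.3757,2.4227) cross=21.041; C₋=(2.8149,-3.5177) cross=-21.041
  mode - wants cross < 0 → take C=(2.8149,-3.5177) (cross=-21.041)
ex = (C−B)/|BC| = (-0.0465,-0.9989); ey = (0.9989,-0.0465)
P = B + 1.68·ex + 2.67·ey = (5.5434,-2.3233)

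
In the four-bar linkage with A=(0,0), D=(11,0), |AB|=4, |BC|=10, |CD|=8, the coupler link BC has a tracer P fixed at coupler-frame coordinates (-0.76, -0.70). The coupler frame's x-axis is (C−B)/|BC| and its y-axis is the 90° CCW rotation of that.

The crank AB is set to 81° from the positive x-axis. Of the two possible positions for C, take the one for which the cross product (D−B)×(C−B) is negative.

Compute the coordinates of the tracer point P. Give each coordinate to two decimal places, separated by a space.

-0.33 4.34

A=(0,0), D=(11.00,0)
B = A + 4.00·(cos81°, sin81°) = (0.6257, 3.9508)
|BD| = 11.1011
circle(B,10.00) ∩ circle(D,8.00): a=7.1720, h=6.9687
  candidates: C₊=(9.8083,7.9107) cross=77.360; C₋=(4.8481,-5.1141) cross=-77.360
  mode - wants cross < 0 → take C=(4.8481,-5.1141) (cross=-77.360)
ex = (C−B)/|BC| = (0.4222,-0.9065); ey = (0.9065,0.4222)
P = B + -0.76·ex + -0.70·ey = (-0.3297,4.3441)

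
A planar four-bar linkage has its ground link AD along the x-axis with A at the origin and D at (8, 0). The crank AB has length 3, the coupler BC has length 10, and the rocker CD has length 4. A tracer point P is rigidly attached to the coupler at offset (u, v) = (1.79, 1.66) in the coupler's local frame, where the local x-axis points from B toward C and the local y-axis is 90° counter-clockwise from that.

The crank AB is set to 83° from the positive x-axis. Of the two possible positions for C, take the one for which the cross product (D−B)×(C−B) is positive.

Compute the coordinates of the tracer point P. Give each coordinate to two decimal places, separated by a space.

A=(0,0), D=(8.00,0)
B = A + 3.00·(cos83°, sin83°) = (0.3656, 2.9776)
|BD| = 8.1945
circle(B,10.00) ∩ circle(D,4.00): a=9.2226, h=3.8656
  candidates: C₊=(10.3625,3.2278) cross=31.677; C₋=(7.5532,-3.9750) cross=-31.677
  mode + wants cross > 0 → take C=(10.3625,3.2278) (cross=31.677)
ex = (C−B)/|BC| = (0.9997,0.0250); ey = (-0.0250,0.9997)
P = B + 1.79·ex + 1.66·ey = (2.1135,4.6819)

2.11 4.68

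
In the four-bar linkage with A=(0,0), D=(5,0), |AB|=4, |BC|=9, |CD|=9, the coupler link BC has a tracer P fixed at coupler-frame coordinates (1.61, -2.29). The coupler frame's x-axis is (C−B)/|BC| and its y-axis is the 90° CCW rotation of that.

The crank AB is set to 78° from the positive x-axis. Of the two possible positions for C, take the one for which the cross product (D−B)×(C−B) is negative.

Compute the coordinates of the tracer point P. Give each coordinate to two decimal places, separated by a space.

-1.92 3.41

A=(0,0), D=(5.00,0)
B = A + 4.00·(cos78°, sin78°) = (0.8316, 3.9126)
|BD| = 5.7170
circle(B,9.00) ∩ circle(D,9.00): a=2.8585, h=8.5340
  candidates: C₊=(8.7564,8.1786) cross=48.788; C₋=(-2.9247,-4.2660) cross=-48.788
  mode - wants cross < 0 → take C=(-2.9247,-4.2660) (cross=-48.788)
ex = (C−B)/|BC| = (-0.4174,-0.9087); ey = (0.9087,-0.4174)
P = B + 1.61·ex + -2.29·ey = (-1.9213,3.4053)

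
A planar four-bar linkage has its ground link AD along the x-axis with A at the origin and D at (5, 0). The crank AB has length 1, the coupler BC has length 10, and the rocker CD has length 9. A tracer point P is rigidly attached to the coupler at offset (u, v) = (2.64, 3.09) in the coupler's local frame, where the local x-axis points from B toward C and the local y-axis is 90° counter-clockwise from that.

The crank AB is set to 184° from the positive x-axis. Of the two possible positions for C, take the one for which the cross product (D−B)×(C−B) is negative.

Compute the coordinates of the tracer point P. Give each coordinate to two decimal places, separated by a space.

A=(0,0), D=(5.00,0)
B = A + 1.00·(cos184°, sin184°) = (-0.9976, -0.0698)
|BD| = 5.9980
circle(B,10.00) ∩ circle(D,9.00): a=4.5829, h=8.8881
  candidates: C₊=(3.4816,8.8710) cross=53.310; C₋=(3.6883,-8.9039) cross=-53.310
  mode - wants cross < 0 → take C=(3.6883,-8.9039) (cross=-53.310)
ex = (C−B)/|BC| = (0.4686,-0.8834); ey = (0.8834,0.4686)
P = B + 2.64·ex + 3.09·ey = (2.9693,-0.9540)

2.97 -0.95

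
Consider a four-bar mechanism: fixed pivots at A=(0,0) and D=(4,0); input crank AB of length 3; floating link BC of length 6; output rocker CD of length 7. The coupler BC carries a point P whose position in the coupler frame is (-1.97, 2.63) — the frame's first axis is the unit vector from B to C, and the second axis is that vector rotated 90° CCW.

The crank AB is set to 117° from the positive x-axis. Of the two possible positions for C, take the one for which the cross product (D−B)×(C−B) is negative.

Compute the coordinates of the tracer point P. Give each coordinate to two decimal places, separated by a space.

A=(0,0), D=(4.00,0)
B = A + 3.00·(cos117°, sin117°) = (-1.3620, 2.6730)
|BD| = 5.9913
circle(B,6.00) ∩ circle(D,7.00): a=1.9107, h=5.6876
  candidates: C₊=(2.8856,6.9107) cross=34.076; C₋=(-2.1895,-3.2696) cross=-34.076
  mode - wants cross < 0 → take C=(-2.1895,-3.2696) (cross=-34.076)
ex = (C−B)/|BC| = (-0.1379,-0.9904); ey = (0.9904,-0.1379)
P = B + -1.97·ex + 2.63·ey = (1.5146,4.2615)

1.51 4.26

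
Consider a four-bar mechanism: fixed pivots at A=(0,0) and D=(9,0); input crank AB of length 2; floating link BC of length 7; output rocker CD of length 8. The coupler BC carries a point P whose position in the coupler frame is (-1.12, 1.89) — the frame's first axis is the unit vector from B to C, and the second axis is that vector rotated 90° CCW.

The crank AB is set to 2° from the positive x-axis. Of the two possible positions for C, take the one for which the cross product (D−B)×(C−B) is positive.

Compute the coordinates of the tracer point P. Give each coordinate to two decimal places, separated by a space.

A=(0,0), D=(9.00,0)
B = A + 2.00·(cos2°, sin2°) = (1.9988, 0.0698)
|BD| = 7.0016
circle(B,7.00) ∩ circle(D,8.00): a=2.4296, h=6.5648
  candidates: C₊=(4.4937,6.6101) cross=45.964; C₋=(4.3628,-6.5189) cross=-45.964
  mode + wants cross > 0 → take C=(4.4937,6.6101) (cross=45.964)
ex = (C−B)/|BC| = (0.3564,0.9343); ey = (-0.9343,0.3564)
P = B + -1.12·ex + 1.89·ey = (-0.1663,-0.3030)

-0.17 -0.30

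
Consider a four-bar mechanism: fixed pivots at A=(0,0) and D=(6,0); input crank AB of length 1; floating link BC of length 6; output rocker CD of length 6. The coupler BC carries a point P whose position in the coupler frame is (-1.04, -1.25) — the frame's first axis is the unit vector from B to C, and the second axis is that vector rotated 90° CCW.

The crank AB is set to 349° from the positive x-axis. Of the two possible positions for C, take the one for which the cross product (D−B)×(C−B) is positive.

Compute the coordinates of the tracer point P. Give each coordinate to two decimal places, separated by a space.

1.74 -1.63

A=(0,0), D=(6.00,0)
B = A + 1.00·(cos349°, sin349°) = (0.9816, -0.1908)
|BD| = 5.0220
circle(B,6.00) ∩ circle(D,6.00): a=2.5110, h=5.4493
  candidates: C₊=(3.2838,5.3500) cross=27.366; C₋=(3.6979,-5.5408) cross=-27.366
  mode + wants cross > 0 → take C=(3.2838,5.3500) (cross=27.366)
ex = (C−B)/|BC| = (0.3837,0.9235); ey = (-0.9235,0.3837)
P = B + -1.04·ex + -1.25·ey = (1.7369,-1.6308)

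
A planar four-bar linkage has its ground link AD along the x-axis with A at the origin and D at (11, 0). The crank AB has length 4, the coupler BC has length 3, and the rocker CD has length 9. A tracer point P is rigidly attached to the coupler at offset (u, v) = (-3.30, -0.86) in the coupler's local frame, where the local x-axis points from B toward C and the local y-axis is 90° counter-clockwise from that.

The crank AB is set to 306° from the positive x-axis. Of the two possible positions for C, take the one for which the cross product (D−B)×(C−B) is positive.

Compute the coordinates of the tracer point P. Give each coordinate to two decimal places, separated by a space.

A=(0,0), D=(11.00,0)
B = A + 4.00·(cos306°, sin306°) = (2.3511, -3.2361)
|BD| = 9.2344
circle(B,3.00) ∩ circle(D,9.00): a=0.7188, h=2.9126
  candidates: C₊=(2.0036,-0.2563) cross=26.896; C₋=(4.0450,-5.7121) cross=-26.896
  mode + wants cross > 0 → take C=(2.0036,-0.2563) (cross=26.896)
ex = (C−B)/|BC| = (-0.1158,0.9933); ey = (-0.9933,-0.1158)
P = B + -3.30·ex + -0.86·ey = (3.5876,-6.4142)

3.59 -6.41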